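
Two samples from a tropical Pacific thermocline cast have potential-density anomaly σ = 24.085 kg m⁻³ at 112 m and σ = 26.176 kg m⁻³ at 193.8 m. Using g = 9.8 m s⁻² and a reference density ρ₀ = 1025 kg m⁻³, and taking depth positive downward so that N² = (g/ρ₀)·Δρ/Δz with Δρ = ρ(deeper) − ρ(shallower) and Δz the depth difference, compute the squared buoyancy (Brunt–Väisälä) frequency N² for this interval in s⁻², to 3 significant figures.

2.44 × 10⁻⁴ s⁻²

Δρ = 1026.176 − 1024.085 = 2.091 kg m⁻³ over Δz = 193.8 − 112 = 81.8 m.
N² = (9.8/1025) × (2.091/81.8) = 2.4440 × 10⁻⁴ s⁻² ≈ 2.44 × 10⁻⁴ s⁻².
N² > 0, so the interval is statically stable.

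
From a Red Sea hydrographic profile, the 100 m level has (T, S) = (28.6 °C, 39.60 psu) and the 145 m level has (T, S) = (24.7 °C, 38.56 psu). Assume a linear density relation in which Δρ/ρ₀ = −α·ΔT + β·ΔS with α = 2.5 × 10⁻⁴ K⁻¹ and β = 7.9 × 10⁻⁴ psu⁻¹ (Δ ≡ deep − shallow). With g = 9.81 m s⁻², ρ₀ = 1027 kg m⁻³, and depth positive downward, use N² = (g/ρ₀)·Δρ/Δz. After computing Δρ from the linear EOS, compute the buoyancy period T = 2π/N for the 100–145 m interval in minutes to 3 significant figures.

ΔT = -3.9 K, ΔS = -1.04 psu (deep − shallow).
Δρ/ρ₀ = −αΔT + βΔS = 9.75 × 10⁻⁴ − 8.216 × 10⁻⁴ = 1.534 × 10⁻⁴, so Δρ ≈ 0.1575 kg m⁻³.
N² = (g/ρ₀)·Δρ/Δz = g·(Δρ/ρ₀)/Δz = 9.81 × 1.534 × 10⁻⁴ / 45 = 3.3441 × 10⁻⁵ s⁻².
N = √(3.3441 × 10⁻⁵) = 5.7828 × 10⁻³ rad s⁻¹ → T = 2π/N = 1.0865 × 10³ s = 18.108 min ≈ 18.1 min.

18.1 min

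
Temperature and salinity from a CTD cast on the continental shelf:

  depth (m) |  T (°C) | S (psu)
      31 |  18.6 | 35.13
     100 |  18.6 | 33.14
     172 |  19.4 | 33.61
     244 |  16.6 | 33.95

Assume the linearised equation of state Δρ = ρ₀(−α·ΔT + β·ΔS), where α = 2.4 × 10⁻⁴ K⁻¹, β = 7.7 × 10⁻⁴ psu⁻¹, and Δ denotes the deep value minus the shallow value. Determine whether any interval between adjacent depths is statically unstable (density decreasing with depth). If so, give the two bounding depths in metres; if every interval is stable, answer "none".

31–100 m

Evaluate Δρ/ρ₀ = −αΔT + βΔS across each adjacent pair:
  31–100 m: −αΔT+βΔS = −(2.4 × 10⁻⁴)(+0.0)+(7.7 × 10⁻⁴)(-1.99) = -1.5 × 10⁻³ → UNSTABLE
  100–172 m: −αΔT+βΔS = −(2.4 × 10⁻⁴)(+0.8)+(7.7 × 10⁻⁴)(+0.47) = 1.7 × 10⁻⁴ → stable
  172–244 m: −αΔT+βΔS = −(2.4 × 10⁻⁴)(-2.8)+(7.7 × 10⁻⁴)(+0.34) = 9.3 × 10⁻⁴ → stable
The 31–100 m interval has Δρ < 0: lighter water underlies denser water.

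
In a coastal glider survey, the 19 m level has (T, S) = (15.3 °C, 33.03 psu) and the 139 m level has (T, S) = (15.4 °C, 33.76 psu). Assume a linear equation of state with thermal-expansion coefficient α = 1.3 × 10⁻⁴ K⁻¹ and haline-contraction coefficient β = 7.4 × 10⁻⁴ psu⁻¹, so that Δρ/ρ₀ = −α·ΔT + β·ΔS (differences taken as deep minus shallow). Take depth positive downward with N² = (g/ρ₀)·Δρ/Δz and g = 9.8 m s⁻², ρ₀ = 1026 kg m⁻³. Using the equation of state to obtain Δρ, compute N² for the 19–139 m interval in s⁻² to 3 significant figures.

ΔT = +0.1 K, ΔS = +0.73 psu (deep − shallow).
Δρ/ρ₀ = −αΔT + βΔS = -1.30 × 10⁻⁵ + 5.402 × 10⁻⁴ = 5.272 × 10⁻⁴, so Δρ ≈ 0.5409 kg m⁻³.
N² = (g/ρ₀)·Δρ/Δz = g·(Δρ/ρ₀)/Δz = 9.8 × 5.272 × 10⁻⁴ / 120 = 4.3055 × 10⁻⁵ s⁻² ≈ 4.31 × 10⁻⁵ s⁻².

4.31 × 10⁻⁵ s⁻²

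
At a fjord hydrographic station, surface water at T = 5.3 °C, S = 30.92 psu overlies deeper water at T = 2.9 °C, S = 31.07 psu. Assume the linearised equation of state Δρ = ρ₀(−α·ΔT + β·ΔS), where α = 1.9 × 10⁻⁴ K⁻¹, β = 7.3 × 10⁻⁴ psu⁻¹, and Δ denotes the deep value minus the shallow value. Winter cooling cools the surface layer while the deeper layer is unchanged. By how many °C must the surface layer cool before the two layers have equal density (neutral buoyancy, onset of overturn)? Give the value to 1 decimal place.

Neutral buoyancy requires Δρ = 0, i.e. −α(T_deep − T_surf′) + β(S_deep − S_surf) = 0.
T_surf′ = T_deep − (β/α)·ΔS = 2.9 − (7.3 × 10⁻⁴/1.9 × 10⁻⁴)·(+0.15) = 2.324 °C.
Cooling required: 5.3 − (2.324) = 2.976 °C.

3.0 °C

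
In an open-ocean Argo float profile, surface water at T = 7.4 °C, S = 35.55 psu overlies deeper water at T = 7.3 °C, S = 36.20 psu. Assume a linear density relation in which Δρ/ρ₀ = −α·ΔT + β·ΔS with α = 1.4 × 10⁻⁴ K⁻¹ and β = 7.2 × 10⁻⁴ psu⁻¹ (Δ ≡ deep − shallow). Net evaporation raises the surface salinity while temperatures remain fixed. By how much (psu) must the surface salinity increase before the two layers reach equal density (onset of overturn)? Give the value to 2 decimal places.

0.67 psu

Neutral buoyancy requires −α(T_deep − T_surf) + β(S_deep − S_surf′) = 0.
S_surf′ = S_deep − (α/β)·ΔT = 36.20 − (1.4 × 10⁻⁴/7.2 × 10⁻⁴)·(-0.1) = 36.2194 psu.
Increase required: 36.2194 − 35.55 = 0.6694 psu.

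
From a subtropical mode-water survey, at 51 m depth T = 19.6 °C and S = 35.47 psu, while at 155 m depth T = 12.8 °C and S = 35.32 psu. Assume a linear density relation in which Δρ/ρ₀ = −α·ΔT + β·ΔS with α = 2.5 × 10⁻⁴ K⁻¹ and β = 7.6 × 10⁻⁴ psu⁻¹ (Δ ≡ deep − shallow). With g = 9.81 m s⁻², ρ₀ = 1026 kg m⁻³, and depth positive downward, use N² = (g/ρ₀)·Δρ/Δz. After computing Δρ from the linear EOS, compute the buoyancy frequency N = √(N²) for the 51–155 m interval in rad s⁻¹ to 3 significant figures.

ΔT = -6.8 K, ΔS = -0.15 psu (deep − shallow).
Δρ/ρ₀ = −αΔT + βΔS = 1.70 × 10⁻³ − 1.14 × 10⁻⁴ = 1.586 × 10⁻³, so Δρ ≈ 1.627 kg m⁻³.
N² = (g/ρ₀)·Δρ/Δz = g·(Δρ/ρ₀)/Δz = 9.81 × 1.586 × 10⁻³ / 104 = 1.4960 × 10⁻⁴ s⁻².
N = √(1.4960 × 10⁻⁴) = 0.012231 rad s⁻¹ ≈ 0.0122 rad s⁻¹.

0.0122 rad s⁻¹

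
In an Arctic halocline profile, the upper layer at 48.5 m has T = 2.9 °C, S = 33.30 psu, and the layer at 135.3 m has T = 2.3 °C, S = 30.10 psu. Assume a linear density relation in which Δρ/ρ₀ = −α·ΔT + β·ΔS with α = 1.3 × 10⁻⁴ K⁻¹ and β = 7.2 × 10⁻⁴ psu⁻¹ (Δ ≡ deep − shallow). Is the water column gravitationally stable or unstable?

ΔT = 2.3 − 2.9 = -0.6 K and ΔS = 30.10 − 33.30 = -3.20 psu (deep − shallow).
−αΔT = 7.80 × 10⁻⁵; βΔS = -2.304 × 10⁻³; sum Δρ/ρ₀ = -2.226 × 10⁻³.
Δρ/ρ₀ < 0, so Δρ < 0: deeper water is lighter → statically unstable; the column would overturn.

unstable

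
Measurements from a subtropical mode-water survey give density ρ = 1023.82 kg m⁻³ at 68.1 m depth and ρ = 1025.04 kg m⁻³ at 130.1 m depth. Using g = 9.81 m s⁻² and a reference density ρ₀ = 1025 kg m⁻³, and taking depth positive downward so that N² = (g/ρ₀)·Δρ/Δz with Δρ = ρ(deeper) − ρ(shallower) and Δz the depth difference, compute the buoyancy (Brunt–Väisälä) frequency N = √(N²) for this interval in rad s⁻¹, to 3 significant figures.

Δρ = 1025.04 − 1023.82 = 1.22 kg m⁻³ over Δz = 130.1 − 68.1 = 62 m.
N² = (9.81/1025) × (1.22/62) = 1.8833 × 10⁻⁴ s⁻².
N = √(1.8833 × 10⁻⁴) = 0.013723 rad s⁻¹ ≈ 0.0137 rad s⁻¹.

0.0137 rad s⁻¹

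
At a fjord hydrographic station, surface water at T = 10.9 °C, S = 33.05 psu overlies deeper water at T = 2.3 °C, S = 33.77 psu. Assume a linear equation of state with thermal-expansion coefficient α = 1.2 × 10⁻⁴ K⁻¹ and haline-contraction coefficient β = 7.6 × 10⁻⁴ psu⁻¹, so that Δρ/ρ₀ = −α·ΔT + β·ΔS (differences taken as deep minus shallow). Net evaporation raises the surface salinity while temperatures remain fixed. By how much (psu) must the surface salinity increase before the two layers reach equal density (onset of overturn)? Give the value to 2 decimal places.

Neutral buoyancy requires −α(T_deep − T_surf) + β(S_deep − S_surf′) = 0.
S_surf′ = S_deep − (α/β)·ΔT = 33.77 − (1.2 × 10⁻⁴/7.6 × 10⁻⁴)·(-8.6) = 35.1279 psu.
Increase required: 35.1279 − 33.05 = 2.0779 psu.

2.08 psu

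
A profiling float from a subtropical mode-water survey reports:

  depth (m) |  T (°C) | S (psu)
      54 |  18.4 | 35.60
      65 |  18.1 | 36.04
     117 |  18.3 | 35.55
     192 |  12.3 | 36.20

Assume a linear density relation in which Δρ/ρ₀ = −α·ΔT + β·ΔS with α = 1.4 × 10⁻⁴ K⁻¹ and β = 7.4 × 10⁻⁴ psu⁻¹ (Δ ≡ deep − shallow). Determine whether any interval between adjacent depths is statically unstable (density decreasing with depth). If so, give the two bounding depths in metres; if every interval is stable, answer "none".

Evaluate Δρ/ρ₀ = −αΔT + βΔS across each adjacent pair:
  54–65 m: −αΔT+βΔS = −(1.4 × 10⁻⁴)(-0.3)+(7.4 × 10⁻⁴)(+0.44) = 3.7 × 10⁻⁴ → stable
  65–117 m: −αΔT+βΔS = −(1.4 × 10⁻⁴)(+0.2)+(7.4 × 10⁻⁴)(-0.49) = -3.9 × 10⁻⁴ → UNSTABLE
  117–192 m: −αΔT+βΔS = −(1.4 × 10⁻⁴)(-6.0)+(7.4 × 10⁻⁴)(+0.65) = 1.3 × 10⁻³ → stable
The 65–117 m interval has Δρ < 0: lighter water underlies denser water.

65–117 m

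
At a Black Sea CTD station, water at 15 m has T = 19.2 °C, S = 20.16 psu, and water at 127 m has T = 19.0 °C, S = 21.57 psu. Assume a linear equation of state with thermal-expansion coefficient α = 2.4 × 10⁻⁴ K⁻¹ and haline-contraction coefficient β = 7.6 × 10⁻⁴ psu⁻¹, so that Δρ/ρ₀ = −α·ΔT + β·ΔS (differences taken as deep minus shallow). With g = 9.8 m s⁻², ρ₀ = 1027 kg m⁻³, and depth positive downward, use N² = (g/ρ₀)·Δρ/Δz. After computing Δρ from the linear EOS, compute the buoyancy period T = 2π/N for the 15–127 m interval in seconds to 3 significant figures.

ΔT = -0.2 K, ΔS = +1.41 psu (deep − shallow).
Δρ/ρ₀ = −αΔT + βΔS = 4.80 × 10⁻⁵ + 1.0716 × 10⁻³ = 1.1196 × 10⁻³, so Δρ ≈ 1.150 kg m⁻³.
N² = (g/ρ₀)·Δρ/Δz = g·(Δρ/ρ₀)/Δz = 9.8 × 1.1196 × 10⁻³ / 112 = 9.7965 × 10⁻⁵ s⁻².
N = √(9.7965 × 10⁻⁵) = 9.8977 × 10⁻³ rad s⁻¹ → T = 2π/N = 634.81 s ≈ 635 s.

635 s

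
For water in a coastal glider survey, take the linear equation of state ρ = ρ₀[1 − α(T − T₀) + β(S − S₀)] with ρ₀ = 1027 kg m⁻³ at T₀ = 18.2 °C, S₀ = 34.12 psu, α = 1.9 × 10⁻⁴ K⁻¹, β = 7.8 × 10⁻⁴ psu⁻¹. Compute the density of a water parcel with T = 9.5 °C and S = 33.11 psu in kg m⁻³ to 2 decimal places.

1027.89 kg m⁻³

T − T₀ = -8.7 K, S − S₀ = -1.01 psu.
Bracket = 1 − α·(-8.7) + β·(-1.01) = 1 + (8.652 × 10⁻⁴) = 1.0008652.
ρ = 1027 × 1.0008652 = 1027.89 kg m⁻³.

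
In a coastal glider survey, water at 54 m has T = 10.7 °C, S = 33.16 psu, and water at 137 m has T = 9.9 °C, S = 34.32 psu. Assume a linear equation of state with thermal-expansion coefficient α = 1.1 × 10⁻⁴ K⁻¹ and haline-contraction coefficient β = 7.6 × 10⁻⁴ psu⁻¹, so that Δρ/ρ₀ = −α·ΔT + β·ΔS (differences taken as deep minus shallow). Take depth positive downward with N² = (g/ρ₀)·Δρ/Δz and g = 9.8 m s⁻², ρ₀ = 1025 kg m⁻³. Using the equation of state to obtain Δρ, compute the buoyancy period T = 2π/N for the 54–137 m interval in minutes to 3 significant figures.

ΔT = -0.8 K, ΔS = +1.16 psu (deep − shallow).
Δρ/ρ₀ = −αΔT + βΔS = 8.80 × 10⁻⁵ + 8.816 × 10⁻⁴ = 9.696 × 10⁻⁴, so Δρ ≈ 0.9938 kg m⁻³.
N² = (g/ρ₀)·Δρ/Δz = g·(Δρ/ρ₀)/Δz = 9.8 × 9.696 × 10⁻⁴ / 83 = 1.1448 × 10⁻⁴ s⁻².
N = √(1.1448 × 10⁻⁴) = 0.010700 rad s⁻¹ → T = 2π/N = 587.21 s = 9.7868 min ≈ 9.79 min.

9.79 min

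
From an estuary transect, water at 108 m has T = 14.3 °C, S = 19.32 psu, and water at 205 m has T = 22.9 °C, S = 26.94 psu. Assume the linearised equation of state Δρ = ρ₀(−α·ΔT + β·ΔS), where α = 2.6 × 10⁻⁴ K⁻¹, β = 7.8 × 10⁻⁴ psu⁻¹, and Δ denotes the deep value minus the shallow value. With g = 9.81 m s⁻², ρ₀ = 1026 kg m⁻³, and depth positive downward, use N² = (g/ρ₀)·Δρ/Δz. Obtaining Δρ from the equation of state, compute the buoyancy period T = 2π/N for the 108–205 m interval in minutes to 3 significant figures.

5.41 min

ΔT = +8.6 K, ΔS = +7.62 psu (deep − shallow).
Δρ/ρ₀ = −αΔT + βΔS = -2.236 × 10⁻³ + 5.9436 × 10⁻³ = 3.7076 × 10⁻³, so Δρ ≈ 3.804 kg m⁻³.
N² = (g/ρ₀)·Δρ/Δz = g·(Δρ/ρ₀)/Δz = 9.81 × 3.7076 × 10⁻³ / 97 = 3.7496 × 10⁻⁴ s⁻².
N = √(3.7496 × 10⁻⁴) = 0.019364 rad s⁻¹ → T = 2π/N = 324.48 s = 5.4080 min ≈ 5.41 min.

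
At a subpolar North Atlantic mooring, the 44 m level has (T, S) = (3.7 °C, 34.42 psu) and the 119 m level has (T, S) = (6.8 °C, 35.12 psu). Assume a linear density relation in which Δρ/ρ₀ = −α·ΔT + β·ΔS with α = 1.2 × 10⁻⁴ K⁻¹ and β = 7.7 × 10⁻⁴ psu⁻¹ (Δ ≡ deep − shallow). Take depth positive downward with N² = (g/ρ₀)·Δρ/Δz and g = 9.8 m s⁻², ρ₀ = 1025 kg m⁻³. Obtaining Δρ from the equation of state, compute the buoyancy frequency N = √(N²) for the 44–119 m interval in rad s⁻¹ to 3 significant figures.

4.67 × 10⁻³ rad s⁻¹

ΔT = +3.1 K, ΔS = +0.70 psu (deep − shallow).
Δρ/ρ₀ = −αΔT + βΔS = -3.72 × 10⁻⁴ + 5.39 × 10⁻⁴ = 1.67 × 10⁻⁴, so Δρ ≈ 0.1712 kg m⁻³.
N² = (g/ρ₀)·Δρ/Δz = g·(Δρ/ρ₀)/Δz = 9.8 × 1.67 × 10⁻⁴ / 75 = 2.1821 × 10⁻⁵ s⁻².
N = √(2.1821 × 10⁻⁵) = 4.6713 × 10⁻³ rad s⁻¹ ≈ 4.67 × 10⁻³ rad s⁻¹.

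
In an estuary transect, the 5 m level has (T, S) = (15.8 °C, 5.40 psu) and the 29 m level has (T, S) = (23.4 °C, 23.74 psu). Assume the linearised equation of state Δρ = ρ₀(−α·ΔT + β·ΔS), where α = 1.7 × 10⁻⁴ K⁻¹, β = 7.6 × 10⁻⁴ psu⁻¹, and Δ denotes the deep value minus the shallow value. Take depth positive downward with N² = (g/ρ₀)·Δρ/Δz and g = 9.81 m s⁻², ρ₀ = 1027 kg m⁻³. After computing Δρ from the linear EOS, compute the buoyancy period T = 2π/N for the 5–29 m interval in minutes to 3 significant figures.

ΔT = +7.6 K, ΔS = +18.34 psu (deep − shallow).
Δρ/ρ₀ = −αΔT + βΔS = -1.292 × 10⁻³ + 0.0139384 = 0.0126464, so Δρ ≈ 12.99 kg m⁻³.
N² = (g/ρ₀)·Δρ/Δz = g·(Δρ/ρ₀)/Δz = 9.81 × 0.0126464 / 24 = 5.1692 × 10⁻³ s⁻².
N = √(5.1692 × 10⁻³) = 0.071897 rad s⁻¹ → T = 2π/N = 87.391 s = 1.4565 min ≈ 1.46 min.

1.46 min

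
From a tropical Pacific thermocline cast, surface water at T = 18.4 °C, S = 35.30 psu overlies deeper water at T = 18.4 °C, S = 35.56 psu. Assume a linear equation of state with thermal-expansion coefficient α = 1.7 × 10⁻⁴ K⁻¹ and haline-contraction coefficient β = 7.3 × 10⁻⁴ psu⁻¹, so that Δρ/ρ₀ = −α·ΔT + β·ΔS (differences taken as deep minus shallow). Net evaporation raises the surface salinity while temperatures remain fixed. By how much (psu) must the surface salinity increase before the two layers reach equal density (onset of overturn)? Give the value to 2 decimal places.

Neutral buoyancy requires −α(T_deep − T_surf) + β(S_deep − S_surf′) = 0.
S_surf′ = S_deep − (α/β)·ΔT = 35.56 − (1.7 × 10⁻⁴/7.3 × 10⁻⁴)·(+0.0) = 35.5600 psu.
Increase required: 35.5600 − 35.30 = 0.2600 psu.

0.26 psu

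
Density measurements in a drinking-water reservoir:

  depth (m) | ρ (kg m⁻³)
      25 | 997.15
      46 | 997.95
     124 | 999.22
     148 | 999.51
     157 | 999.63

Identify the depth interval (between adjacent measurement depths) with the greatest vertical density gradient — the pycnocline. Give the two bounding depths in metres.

25–46 m

Compute the density gradient over each adjacent pair:
  25–46 m: Δρ/Δz = 0.80/21 = 0.038 kg m⁻⁴
  46–124 m: Δρ/Δz = 1.27/78 = 0.016 kg m⁻⁴
  124–148 m: Δρ/Δz = 0.29/24 = 0.012 kg m⁻⁴
  148–157 m: Δρ/Δz = 0.12/9 = 0.013 kg m⁻⁴
The largest gradient is in the 25–46 m interval — the pycnocline.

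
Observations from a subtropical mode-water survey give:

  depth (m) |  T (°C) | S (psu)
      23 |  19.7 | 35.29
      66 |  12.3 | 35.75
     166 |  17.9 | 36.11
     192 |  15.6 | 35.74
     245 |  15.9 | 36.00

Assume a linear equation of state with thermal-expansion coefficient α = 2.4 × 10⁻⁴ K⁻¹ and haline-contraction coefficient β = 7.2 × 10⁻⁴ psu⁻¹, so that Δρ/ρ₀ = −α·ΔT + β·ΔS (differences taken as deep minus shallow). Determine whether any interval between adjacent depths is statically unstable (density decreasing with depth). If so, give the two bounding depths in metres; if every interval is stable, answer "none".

Evaluate Δρ/ρ₀ = −αΔT + βΔS across each adjacent pair:
  23–66 m: −αΔT+βΔS = −(2.4 × 10⁻⁴)(-7.4)+(7.2 × 10⁻⁴)(+0.46) = 2.1 × 10⁻³ → stable
  66–166 m: −αΔT+βΔS = −(2.4 × 10⁻⁴)(+5.6)+(7.2 × 10⁻⁴)(+0.36) = -1.1 × 10⁻³ → UNSTABLE
  166–192 m: −αΔT+βΔS = −(2.4 × 10⁻⁴)(-2.3)+(7.2 × 10⁻⁴)(-0.37) = 2.9 × 10⁻⁴ → stable
  192–245 m: −αΔT+βΔS = −(2.4 × 10⁻⁴)(+0.3)+(7.2 × 10⁻⁴)(+0.26) = 1.2 × 10⁻⁴ → stable
The 66–166 m interval has Δρ < 0: lighter water underlies denser water.

66–166 m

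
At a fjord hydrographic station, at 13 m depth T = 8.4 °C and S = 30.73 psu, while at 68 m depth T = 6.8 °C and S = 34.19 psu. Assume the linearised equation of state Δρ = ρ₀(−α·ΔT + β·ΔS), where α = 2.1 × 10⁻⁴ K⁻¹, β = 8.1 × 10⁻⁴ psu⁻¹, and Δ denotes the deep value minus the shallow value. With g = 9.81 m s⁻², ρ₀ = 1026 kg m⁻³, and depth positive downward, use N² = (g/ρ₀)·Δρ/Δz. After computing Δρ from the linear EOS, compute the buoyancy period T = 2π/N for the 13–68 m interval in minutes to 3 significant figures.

ΔT = -1.6 K, ΔS = +3.46 psu (deep − shallow).
Δρ/ρ₀ = −αΔT + βΔS = 3.36 × 10⁻⁴ + 2.8026 × 10⁻³ = 3.1386 × 10⁻³, so Δρ ≈ 3.220 kg m⁻³.
N² = (g/ρ₀)·Δρ/Δz = g·(Δρ/ρ₀)/Δz = 9.81 × 3.1386 × 10⁻³ / 55 = 5.5981 × 10⁻⁴ s⁻².
N = √(5.5981 × 10⁻⁴) = 0.023660 rad s⁻¹ → T = 2π/N = 265.56 s = 4.4260 min ≈ 4.43 min.

4.43 min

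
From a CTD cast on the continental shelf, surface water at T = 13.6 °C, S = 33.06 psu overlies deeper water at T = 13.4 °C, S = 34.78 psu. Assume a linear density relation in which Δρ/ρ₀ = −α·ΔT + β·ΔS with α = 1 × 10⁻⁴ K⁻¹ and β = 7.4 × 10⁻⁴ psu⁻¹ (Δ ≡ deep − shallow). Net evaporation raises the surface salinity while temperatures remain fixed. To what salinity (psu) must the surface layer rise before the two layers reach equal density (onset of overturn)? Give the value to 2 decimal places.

Neutral buoyancy requires −α(T_deep − T_surf) + β(S_deep − S_surf′) = 0.
S_surf′ = S_deep − (α/β)·ΔT = 34.78 − (1 × 10⁻⁴/7.4 × 10⁻⁴)·(-0.2) = 34.8070 psu.
Increase required: 34.8070 − 33.06 = 1.7470 psu.

34.81 psu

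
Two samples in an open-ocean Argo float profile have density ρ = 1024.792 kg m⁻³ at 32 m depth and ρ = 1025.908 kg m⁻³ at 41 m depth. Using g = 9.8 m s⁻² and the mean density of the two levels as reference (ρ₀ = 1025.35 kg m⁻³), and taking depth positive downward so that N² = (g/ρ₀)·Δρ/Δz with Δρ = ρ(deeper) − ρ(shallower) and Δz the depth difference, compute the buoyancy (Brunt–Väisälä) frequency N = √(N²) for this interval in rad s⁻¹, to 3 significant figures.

0.0344 rad s⁻¹

Δρ = 1025.908 − 1024.792 = 1.116 kg m⁻³ over Δz = 41 − 32 = 9 m.
N² = (9.8/1025.35) × (1.116/9) = 1.1852 × 10⁻³ s⁻².
N = √(1.1852 × 10⁻³) = 0.034427 rad s⁻¹ ≈ 0.0344 rad s⁻¹.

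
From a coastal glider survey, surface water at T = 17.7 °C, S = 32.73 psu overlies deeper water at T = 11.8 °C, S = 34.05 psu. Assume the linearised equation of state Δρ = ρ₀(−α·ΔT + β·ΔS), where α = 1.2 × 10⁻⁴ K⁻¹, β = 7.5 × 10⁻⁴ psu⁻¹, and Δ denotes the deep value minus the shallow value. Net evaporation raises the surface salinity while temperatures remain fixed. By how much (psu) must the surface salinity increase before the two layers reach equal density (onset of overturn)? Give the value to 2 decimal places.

Neutral buoyancy requires −α(T_deep − T_surf) + β(S_deep − S_surf′) = 0.
S_surf′ = S_deep − (α/β)·ΔT = 34.05 − (1.2 × 10⁻⁴/7.5 × 10⁻⁴)·(-5.9) = 34.9940 psu.
Increase required: 34.9940 − 32.73 = 2.2640 psu.

2.26 psu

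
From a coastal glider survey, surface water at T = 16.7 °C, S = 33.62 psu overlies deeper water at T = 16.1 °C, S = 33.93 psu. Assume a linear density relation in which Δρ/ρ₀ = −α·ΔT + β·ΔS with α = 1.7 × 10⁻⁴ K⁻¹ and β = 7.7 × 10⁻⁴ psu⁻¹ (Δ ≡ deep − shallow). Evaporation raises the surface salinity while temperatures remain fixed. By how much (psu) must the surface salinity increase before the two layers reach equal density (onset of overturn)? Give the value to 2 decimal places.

Neutral buoyancy requires −α(T_deep − T_surf) + β(S_deep − S_surf′) = 0.
S_surf′ = S_deep − (α/β)·ΔT = 33.93 − (1.7 × 10⁻⁴/7.7 × 10⁻⁴)·(-0.6) = 34.0625 psu.
Increase required: 34.0625 − 33.62 = 0.4425 psu.

0.44 psu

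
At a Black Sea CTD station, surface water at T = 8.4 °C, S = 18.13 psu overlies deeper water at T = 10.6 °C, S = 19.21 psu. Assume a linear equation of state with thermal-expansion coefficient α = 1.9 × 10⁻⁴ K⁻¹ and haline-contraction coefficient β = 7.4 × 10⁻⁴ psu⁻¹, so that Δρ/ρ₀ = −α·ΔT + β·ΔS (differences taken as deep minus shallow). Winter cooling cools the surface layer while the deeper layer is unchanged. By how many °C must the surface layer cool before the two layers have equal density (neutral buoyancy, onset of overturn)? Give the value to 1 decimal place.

2.0 °C

Neutral buoyancy requires Δρ = 0, i.e. −α(T_deep − T_surf′) + β(S_deep − S_surf) = 0.
T_surf′ = T_deep − (β/α)·ΔS = 10.6 − (7.4 × 10⁻⁴/1.9 × 10⁻⁴)·(+1.08) = 6.394 °C.
Cooling required: 8.4 − (6.394) = 2.006 °C.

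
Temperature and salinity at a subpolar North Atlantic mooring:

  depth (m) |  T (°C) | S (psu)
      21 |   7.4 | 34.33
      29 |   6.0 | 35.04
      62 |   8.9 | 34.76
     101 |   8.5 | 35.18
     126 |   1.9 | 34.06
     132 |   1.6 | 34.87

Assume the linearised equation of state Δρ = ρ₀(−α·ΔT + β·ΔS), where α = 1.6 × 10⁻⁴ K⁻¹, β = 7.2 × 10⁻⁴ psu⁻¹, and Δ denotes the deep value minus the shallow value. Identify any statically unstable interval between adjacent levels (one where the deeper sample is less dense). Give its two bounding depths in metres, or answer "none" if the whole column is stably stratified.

Evaluate Δρ/ρ₀ = −αΔT + βΔS across each adjacent pair:
  21–29 m: −αΔT+βΔS = −(1.6 × 10⁻⁴)(-1.4)+(7.2 × 10⁻⁴)(+0.71) = 7.4 × 10⁻⁴ → stable
  29–62 m: −αΔT+βΔS = −(1.6 × 10⁻⁴)(+2.9)+(7.2 × 10⁻⁴)(-0.28) = -6.7 × 10⁻⁴ → UNSTABLE
  62–101 m: −αΔT+βΔS = −(1.6 × 10⁻⁴)(-0.4)+(7.2 × 10⁻⁴)(+0.42) = 3.7 × 10⁻⁴ → stable
  101–126 m: −αΔT+βΔS = −(1.6 × 10⁻⁴)(-6.6)+(7.2 × 10⁻⁴)(-1.12) = 2.5 × 10⁻⁴ → stable
  126–132 m: −αΔT+βΔS = −(1.6 × 10⁻⁴)(-0.3)+(7.2 × 10⁻⁴)(+0.81) = 6.3 × 10⁻⁴ → stable
The 29–62 m interval has Δρ < 0: lighter water underlies denser water.

29–62 m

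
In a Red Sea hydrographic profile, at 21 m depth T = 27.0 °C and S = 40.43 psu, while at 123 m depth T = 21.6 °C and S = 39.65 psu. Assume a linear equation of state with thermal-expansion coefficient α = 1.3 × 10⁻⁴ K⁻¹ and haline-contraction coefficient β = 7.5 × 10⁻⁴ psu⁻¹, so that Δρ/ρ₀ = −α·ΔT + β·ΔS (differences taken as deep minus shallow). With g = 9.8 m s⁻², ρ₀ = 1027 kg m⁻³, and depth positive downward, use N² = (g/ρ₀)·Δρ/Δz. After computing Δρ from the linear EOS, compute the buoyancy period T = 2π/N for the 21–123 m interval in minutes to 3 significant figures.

ΔT = -5.4 K, ΔS = -0.78 psu (deep − shallow).
Δρ/ρ₀ = −αΔT + βΔS = 7.02 × 10⁻⁴ − 5.85 × 10⁻⁴ = 1.17 × 10⁻⁴, so Δρ ≈ 0.1202 kg m⁻³.
N² = (g/ρ₀)·Δρ/Δz = g·(Δρ/ρ₀)/Δz = 9.8 × 1.17 × 10⁻⁴ / 102 = 1.1241 × 10⁻⁵ s⁻².
N = √(1.1241 × 10⁻⁵) = 3.3528 × 10⁻³ rad s⁻¹ → T = 2π/N = 1.8740 × 10³ s = 31.233 min ≈ 31.2 min.

31.2 min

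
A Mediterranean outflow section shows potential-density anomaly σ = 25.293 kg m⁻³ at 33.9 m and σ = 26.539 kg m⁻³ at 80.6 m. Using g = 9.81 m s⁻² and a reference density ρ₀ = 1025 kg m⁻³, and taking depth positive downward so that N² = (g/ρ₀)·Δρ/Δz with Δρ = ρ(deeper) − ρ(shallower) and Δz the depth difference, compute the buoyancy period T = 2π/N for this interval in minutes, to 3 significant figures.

Δρ = 1026.539 − 1025.293 = 1.246 kg m⁻³ over Δz = 80.6 − 33.9 = 46.7 m.
N² = (9.81/1025) × (1.246/46.7) = 2.5536 × 10⁻⁴ s⁻².
N = √(2.5536 × 10⁻⁴) = 0.015980 rad s⁻¹, so T = 2π/N = 393.19 s = 6.5532 min ≈ 6.55 min.

6.55 min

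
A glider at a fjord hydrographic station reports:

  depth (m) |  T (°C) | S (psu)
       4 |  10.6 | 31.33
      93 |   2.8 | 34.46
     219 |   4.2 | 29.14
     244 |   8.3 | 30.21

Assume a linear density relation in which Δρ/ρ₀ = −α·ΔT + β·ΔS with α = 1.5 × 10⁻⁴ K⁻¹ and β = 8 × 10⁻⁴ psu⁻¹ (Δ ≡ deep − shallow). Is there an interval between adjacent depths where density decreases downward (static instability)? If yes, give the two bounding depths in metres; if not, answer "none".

Evaluate Δρ/ρ₀ = −αΔT + βΔS across each adjacent pair:
  4–93 m: −αΔT+βΔS = −(1.5 × 10⁻⁴)(-7.8)+(8 × 10⁻⁴)(+3.13) = 3.7 × 10⁻³ → stable
  93–219 m: −αΔT+βΔS = −(1.5 × 10⁻⁴)(+1.4)+(8 × 10⁻⁴)(-5.32) = -4.5 × 10⁻³ → UNSTABLE
  219–244 m: −αΔT+βΔS = −(1.5 × 10⁻⁴)(+4.1)+(8 × 10⁻⁴)(+1.07) = 2.4 × 10⁻⁴ → stable
The 93–219 m interval has Δρ < 0: lighter water underlies denser water.

93–219 m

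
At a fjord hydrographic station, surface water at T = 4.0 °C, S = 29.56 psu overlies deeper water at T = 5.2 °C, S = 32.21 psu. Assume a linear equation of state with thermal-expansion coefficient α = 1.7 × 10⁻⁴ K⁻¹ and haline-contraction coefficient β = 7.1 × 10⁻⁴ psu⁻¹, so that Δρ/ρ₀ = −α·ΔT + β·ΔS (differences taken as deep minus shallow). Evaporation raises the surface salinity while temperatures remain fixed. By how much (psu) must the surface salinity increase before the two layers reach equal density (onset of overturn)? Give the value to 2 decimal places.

Neutral buoyancy requires −α(T_deep − T_surf) + β(S_deep − S_surf′) = 0.
S_surf′ = S_deep − (α/β)·ΔT = 32.21 − (1.7 × 10⁻⁴/7.1 × 10⁻⁴)·(+1.2) = 31.9227 psu.
Increase required: 31.9227 − 29.56 = 2.3627 psu.

2.36 psu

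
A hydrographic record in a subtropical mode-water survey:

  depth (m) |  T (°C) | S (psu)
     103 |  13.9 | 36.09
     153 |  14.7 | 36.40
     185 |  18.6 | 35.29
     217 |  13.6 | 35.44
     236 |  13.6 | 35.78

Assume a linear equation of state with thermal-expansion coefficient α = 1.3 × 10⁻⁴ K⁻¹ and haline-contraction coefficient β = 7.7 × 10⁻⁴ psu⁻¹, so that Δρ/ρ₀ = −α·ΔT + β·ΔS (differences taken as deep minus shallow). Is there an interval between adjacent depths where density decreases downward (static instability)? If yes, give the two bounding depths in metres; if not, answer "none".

153–185 m

Evaluate Δρ/ρ₀ = −αΔT + βΔS across each adjacent pair:
  103–153 m: −αΔT+βΔS = −(1.3 × 10⁻⁴)(+0.8)+(7.7 × 10⁻⁴)(+0.31) = 1.3 × 10⁻⁴ → stable
  153–185 m: −αΔT+βΔS = −(1.3 × 10⁻⁴)(+3.9)+(7.7 × 10⁻⁴)(-1.11) = -1.4 × 10⁻³ → UNSTABLE
  185–217 m: −αΔT+βΔS = −(1.3 × 10⁻⁴)(-5.0)+(7.7 × 10⁻⁴)(+0.15) = 7.7 × 10⁻⁴ → stable
  217–236 m: −αΔT+βΔS = −(1.3 × 10⁻⁴)(+0.0)+(7.7 × 10⁻⁴)(+0.34) = 2.6 × 10⁻⁴ → stable
The 153–185 m interval has Δρ < 0: lighter water underlies denser water.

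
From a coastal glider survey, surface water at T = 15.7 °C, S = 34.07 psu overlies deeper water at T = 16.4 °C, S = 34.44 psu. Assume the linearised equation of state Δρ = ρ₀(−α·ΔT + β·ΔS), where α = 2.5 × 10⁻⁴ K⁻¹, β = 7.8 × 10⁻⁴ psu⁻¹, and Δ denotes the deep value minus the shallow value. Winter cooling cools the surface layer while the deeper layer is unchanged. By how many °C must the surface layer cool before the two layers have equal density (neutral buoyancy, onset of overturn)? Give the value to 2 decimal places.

Neutral buoyancy requires Δρ = 0, i.e. −α(T_deep − T_surf′) + β(S_deep − S_surf) = 0.
T_surf′ = T_deep − (β/α)·ΔS = 16.4 − (7.8 × 10⁻⁴/2.5 × 10⁻⁴)·(+0.37) = 15.2456 °C.
Cooling required: 15.7 − (15.2456) = 0.4544 °C.

0.45 °C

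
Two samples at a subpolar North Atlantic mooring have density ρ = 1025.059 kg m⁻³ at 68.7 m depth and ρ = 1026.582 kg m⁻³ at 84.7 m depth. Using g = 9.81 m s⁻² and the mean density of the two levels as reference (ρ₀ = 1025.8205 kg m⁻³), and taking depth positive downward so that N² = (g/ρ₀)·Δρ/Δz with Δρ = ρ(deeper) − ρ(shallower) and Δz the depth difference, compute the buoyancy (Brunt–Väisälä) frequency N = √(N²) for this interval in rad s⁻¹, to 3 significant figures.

Δρ = 1026.582 − 1025.059 = 1.523 kg m⁻³ over Δz = 84.7 − 68.7 = 16 m.
N² = (9.81/1025.8205) × (1.523/16) = 9.1029 × 10⁻⁴ s⁻².
N = √(9.1029 × 10⁻⁴) = 0.030171 rad s⁻¹ ≈ 0.0302 rad s⁻¹.
A positive N² confirms static stability across the interval.

0.0302 rad s⁻¹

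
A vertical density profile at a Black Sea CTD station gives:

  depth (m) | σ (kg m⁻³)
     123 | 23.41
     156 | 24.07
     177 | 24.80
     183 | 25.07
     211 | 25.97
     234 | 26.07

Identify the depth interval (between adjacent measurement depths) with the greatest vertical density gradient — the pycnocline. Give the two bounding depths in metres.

177–183 m

Compute the density gradient over each adjacent pair:
  123–156 m: Δρ/Δz = 0.66/33 = 0.020 kg m⁻⁴
  156–177 m: Δρ/Δz = 0.73/21 = 0.035 kg m⁻⁴
  177–183 m: Δρ/Δz = 0.27/6 = 0.045 kg m⁻⁴
  183–211 m: Δρ/Δz = 0.90/28 = 0.032 kg m⁻⁴
  211–234 m: Δρ/Δz = 0.10/23 = 4.3 × 10⁻³ kg m⁻⁴
The largest gradient is in the 177–183 m interval — the pycnocline.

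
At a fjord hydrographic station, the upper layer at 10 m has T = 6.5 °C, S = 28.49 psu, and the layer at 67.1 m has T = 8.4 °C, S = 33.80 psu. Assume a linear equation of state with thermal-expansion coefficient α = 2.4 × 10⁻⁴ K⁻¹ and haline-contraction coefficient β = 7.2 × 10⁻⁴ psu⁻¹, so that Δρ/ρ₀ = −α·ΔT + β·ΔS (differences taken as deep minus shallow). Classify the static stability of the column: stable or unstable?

ΔT = 8.4 − 6.5 = +1.9 K and ΔS = 33.80 − 28.49 = +5.31 psu (deep − shallow).
−αΔT = -4.56 × 10⁻⁴; βΔS = 3.8232 × 10⁻³; sum Δρ/ρ₀ = 3.3672 × 10⁻³.
Δρ/ρ₀ > 0, so Δρ > 0: deeper water is denser → statically stable.

stable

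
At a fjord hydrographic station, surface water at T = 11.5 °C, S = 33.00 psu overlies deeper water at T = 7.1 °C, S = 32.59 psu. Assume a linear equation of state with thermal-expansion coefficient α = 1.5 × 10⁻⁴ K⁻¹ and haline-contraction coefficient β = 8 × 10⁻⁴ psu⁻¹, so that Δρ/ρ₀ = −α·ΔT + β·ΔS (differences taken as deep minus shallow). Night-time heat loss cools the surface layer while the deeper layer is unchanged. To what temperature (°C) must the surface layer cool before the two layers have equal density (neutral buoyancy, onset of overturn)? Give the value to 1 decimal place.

9.3 °C

Neutral buoyancy requires Δρ = 0, i.e. −α(T_deep − T_surf′) + β(S_deep − S_surf) = 0.
T_surf′ = T_deep − (β/α)·ΔS = 7.1 − (8 × 10⁻⁴/1.5 × 10⁻⁴)·(-0.41) = 9.287 °C.
Cooling required: 11.5 − (9.287) = 2.213 °C.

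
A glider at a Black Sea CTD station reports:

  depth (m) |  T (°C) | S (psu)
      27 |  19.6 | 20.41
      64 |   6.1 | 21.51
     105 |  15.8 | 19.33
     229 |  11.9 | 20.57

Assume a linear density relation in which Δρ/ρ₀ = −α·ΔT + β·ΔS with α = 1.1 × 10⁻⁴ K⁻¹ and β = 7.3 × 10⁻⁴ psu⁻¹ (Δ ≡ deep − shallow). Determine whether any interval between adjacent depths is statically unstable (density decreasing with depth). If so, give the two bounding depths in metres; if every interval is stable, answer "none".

Evaluate Δρ/ρ₀ = −αΔT + βΔS across each adjacent pair:
  27–64 m: −αΔT+βΔS = −(1.1 × 10⁻⁴)(-13.5)+(7.3 × 10⁻⁴)(+1.10) = 2.3 × 10⁻³ → stable
  64–105 m: −αΔT+βΔS = −(1.1 × 10⁻⁴)(+9.7)+(7.3 × 10⁻⁴)(-2.18) = -2.7 × 10⁻³ → UNSTABLE
  105–229 m: −αΔT+βΔS = −(1.1 × 10⁻⁴)(-3.9)+(7.3 × 10⁻⁴)(+1.24) = 1.3 × 10⁻³ → stable
The 64–105 m interval has Δρ < 0: lighter water underlies denser water.

64–105 m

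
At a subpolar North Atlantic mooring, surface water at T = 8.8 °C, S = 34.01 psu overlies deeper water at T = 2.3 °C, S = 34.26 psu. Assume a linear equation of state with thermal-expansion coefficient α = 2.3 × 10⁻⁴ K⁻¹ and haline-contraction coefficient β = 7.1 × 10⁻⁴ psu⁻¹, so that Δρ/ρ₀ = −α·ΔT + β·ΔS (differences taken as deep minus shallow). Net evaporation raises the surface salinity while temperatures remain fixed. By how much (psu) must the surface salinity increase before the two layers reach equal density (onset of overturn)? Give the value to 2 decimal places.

2.36 psu

Neutral buoyancy requires −α(T_deep − T_surf) + β(S_deep − S_surf′) = 0.
S_surf′ = S_deep − (α/β)·ΔT = 34.26 − (2.3 × 10⁻⁴/7.1 × 10⁻⁴)·(-6.5) = 36.3656 psu.
Increase required: 36.3656 − 34.01 = 2.3556 psu.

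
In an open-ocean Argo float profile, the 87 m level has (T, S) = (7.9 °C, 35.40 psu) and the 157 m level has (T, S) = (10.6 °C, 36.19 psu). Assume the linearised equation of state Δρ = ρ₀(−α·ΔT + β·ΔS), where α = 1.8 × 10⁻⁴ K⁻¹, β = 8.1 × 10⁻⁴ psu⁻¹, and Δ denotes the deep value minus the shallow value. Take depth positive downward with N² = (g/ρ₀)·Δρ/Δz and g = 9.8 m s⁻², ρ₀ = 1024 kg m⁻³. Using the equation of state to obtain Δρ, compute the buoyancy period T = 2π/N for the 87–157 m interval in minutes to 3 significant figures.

ΔT = +2.7 K, ΔS = +0.79 psu (deep − shallow).
Δρ/ρ₀ = −αΔT + βΔS = -4.86 × 10⁻⁴ + 6.399 × 10⁻⁴ = 1.539 × 10⁻⁴, so Δρ ≈ 0.1576 kg m⁻³.
N² = (g/ρ₀)·Δρ/Δz = g·(Δρ/ρ₀)/Δz = 9.8 × 1.539 × 10⁻⁴ / 70 = 2.1546 × 10⁻⁵ s⁻².
N = √(2.1546 × 10⁻⁵) = 4.6418 × 10⁻³ rad s⁻¹ → T = 2π/N = 1.3536 × 10³ s = 22.560 min ≈ 22.6 min.

22.6 min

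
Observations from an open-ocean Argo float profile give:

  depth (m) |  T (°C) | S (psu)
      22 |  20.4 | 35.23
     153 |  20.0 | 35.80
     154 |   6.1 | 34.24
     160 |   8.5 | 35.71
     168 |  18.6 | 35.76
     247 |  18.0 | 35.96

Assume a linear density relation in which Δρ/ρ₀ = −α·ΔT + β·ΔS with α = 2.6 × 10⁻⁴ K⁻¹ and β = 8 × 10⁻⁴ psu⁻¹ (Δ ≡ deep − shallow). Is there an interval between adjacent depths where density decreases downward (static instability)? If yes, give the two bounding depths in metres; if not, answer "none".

160–168 m

Evaluate Δρ/ρ₀ = −αΔT + βΔS across each adjacent pair:
  22–153 m: −αΔT+βΔS = −(2.6 × 10⁻⁴)(-0.4)+(8 × 10⁻⁴)(+0.57) = 5.6 × 10⁻⁴ → stable
  153–154 m: −αΔT+βΔS = −(2.6 × 10⁻⁴)(-13.9)+(8 × 10⁻⁴)(-1.56) = 2.4 × 10⁻³ → stable
  154–160 m: −αΔT+βΔS = −(2.6 × 10⁻⁴)(+2.4)+(8 × 10⁻⁴)(+1.47) = 5.5 × 10⁻⁴ → stable
  160–168 m: −αΔT+βΔS = −(2.6 × 10⁻⁴)(+10.1)+(8 × 10⁻⁴)(+0.05) = -2.6 × 10⁻³ → UNSTABLE
  168–247 m: −αΔT+βΔS = −(2.6 × 10⁻⁴)(-0.6)+(8 × 10⁻⁴)(+0.20) = 3.2 × 10⁻⁴ → stable
The 160–168 m interval has Δρ < 0: lighter water underlies denser water.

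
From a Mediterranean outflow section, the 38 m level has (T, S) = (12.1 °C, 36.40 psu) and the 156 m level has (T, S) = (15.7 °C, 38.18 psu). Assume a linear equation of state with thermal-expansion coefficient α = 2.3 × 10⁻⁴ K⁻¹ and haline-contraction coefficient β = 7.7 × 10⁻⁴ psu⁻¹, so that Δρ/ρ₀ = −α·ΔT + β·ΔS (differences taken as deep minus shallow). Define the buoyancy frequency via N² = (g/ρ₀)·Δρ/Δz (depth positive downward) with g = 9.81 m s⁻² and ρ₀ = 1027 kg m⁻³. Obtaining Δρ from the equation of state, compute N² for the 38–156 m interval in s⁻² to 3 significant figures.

ΔT = +3.6 K, ΔS = +1.78 psu (deep − shallow).
Δρ/ρ₀ = −αΔT + βΔS = -8.28 × 10⁻⁴ + 1.3706 × 10⁻³ = 5.426 × 10⁻⁴, so Δρ ≈ 0.5573 kg m⁻³.
N² = (g/ρ₀)·Δρ/Δz = g·(Δρ/ρ₀)/Δz = 9.81 × 5.426 × 10⁻⁴ / 118 = 4.5109 × 10⁻⁵ s⁻² ≈ 4.51 × 10⁻⁵ s⁻².

4.51 × 10⁻⁵ s⁻²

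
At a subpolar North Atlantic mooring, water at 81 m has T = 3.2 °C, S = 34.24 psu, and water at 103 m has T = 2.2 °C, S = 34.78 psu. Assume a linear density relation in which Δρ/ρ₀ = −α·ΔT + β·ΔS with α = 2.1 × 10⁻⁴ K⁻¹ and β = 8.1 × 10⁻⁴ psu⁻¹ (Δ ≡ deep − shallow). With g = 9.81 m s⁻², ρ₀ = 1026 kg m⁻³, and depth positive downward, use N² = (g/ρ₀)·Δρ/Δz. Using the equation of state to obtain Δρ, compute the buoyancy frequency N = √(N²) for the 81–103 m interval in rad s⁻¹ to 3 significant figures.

0.0170 rad s⁻¹

ΔT = -1.0 K, ΔS = +0.54 psu (deep − shallow).
Δρ/ρ₀ = −αΔT + βΔS = 2.10 × 10⁻⁴ + 4.374 × 10⁻⁴ = 6.474 × 10⁻⁴, so Δρ ≈ 0.6642 kg m⁻³.
N² = (g/ρ₀)·Δρ/Δz = g·(Δρ/ρ₀)/Δz = 9.81 × 6.474 × 10⁻⁴ / 22 = 2.8868 × 10⁻⁴ s⁻².
N = √(2.8868 × 10⁻⁴) = 0.016991 rad s⁻¹ ≈ 0.0170 rad s⁻¹.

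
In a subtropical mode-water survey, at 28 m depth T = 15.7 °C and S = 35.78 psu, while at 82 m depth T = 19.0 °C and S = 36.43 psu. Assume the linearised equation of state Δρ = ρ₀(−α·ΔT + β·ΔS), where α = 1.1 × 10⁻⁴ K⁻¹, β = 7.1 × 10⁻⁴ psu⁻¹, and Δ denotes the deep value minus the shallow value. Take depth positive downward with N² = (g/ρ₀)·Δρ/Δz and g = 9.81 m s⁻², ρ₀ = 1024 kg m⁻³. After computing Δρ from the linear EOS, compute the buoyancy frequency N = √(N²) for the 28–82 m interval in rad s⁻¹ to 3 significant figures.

4.23 × 10⁻³ rad s⁻¹

ΔT = +3.3 K, ΔS = +0.65 psu (deep − shallow).
Δρ/ρ₀ = −αΔT + βΔS = -3.63 × 10⁻⁴ + 4.615 × 10⁻⁴ = 9.85 × 10⁻⁵, so Δρ ≈ 0.1009 kg m⁻³.
N² = (g/ρ₀)·Δρ/Δz = g·(Δρ/ρ₀)/Δz = 9.81 × 9.85 × 10⁻⁵ / 54 = 1.7894 × 10⁻⁵ s⁻².
N = √(1.7894 × 10⁻⁵) = 4.2301 × 10⁻³ rad s⁻¹ ≈ 4.23 × 10⁻³ rad s⁻¹.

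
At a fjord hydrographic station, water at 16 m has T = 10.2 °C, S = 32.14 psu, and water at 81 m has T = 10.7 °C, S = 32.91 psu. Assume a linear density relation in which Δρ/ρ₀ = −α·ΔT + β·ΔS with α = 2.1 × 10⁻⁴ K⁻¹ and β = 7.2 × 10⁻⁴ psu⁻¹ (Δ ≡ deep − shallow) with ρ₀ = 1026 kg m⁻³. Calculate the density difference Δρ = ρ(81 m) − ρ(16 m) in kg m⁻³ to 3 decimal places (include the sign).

ΔT = +0.5 K, ΔS = +0.77 psu (deep − shallow).
Δρ/ρ₀ = −(2.1 × 10⁻⁴)(+0.5) + (7.2 × 10⁻⁴)(+0.77) = 4.494 × 10⁻⁴.
Δρ = 1026 × (4.494 × 10⁻⁴) = +0.461 kg m⁻³.
Positive Δρ: denser below, stable.

+0.461 kg m⁻³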